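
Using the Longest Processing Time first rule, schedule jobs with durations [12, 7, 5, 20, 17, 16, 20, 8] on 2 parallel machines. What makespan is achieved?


Sort jobs in decreasing order (LPT): [20, 20, 17, 16, 12, 8, 7, 5]
Assign each job to the least loaded machine:
  Machine 1: jobs [20, 17, 8, 7], load = 52
  Machine 2: jobs [20, 16, 12, 5], load = 53
Makespan = max load = 53

53


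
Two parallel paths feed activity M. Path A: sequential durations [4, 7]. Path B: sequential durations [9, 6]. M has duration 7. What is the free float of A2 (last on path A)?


ES(A2) = sum of predecessors on chain A = 4
EF(A2) = ES + duration = 4 + 7 = 11
Successor of A2 is M. ES(M) = max(sum(A), sum(B)) = max(11, 15) = 15
Free float = ES(successor) - EF(current) = 15 - 11 = 4

4


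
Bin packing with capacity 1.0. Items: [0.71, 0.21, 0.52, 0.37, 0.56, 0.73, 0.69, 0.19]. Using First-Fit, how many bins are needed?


Place items sequentially using First-Fit:
  Item 0.71 -> new Bin 1
  Item 0.21 -> Bin 1 (now 0.92)
  Item 0.52 -> new Bin 2
  Item 0.37 -> Bin 2 (now 0.89)
  Item 0.56 -> new Bin 3
  Item 0.73 -> new Bin 4
  Item 0.69 -> new Bin 5
  Item 0.19 -> Bin 3 (now 0.75)
Total bins used = 5

5


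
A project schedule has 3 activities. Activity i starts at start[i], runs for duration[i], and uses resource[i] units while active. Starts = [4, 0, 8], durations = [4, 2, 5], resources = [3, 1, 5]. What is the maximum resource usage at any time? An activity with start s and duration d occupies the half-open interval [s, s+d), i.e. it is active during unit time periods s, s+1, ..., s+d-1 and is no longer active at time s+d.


Each activity i is active on [start_i, start_i + duration_i).
Compute total resource usage per time slot:
  t=0: active resources = [1], total = 1
  t=1: active resources = [1], total = 1
  t=2: active resources = [], total = 0
  t=3: active resources = [], total = 0
  t=4: active resources = [3], total = 3
  t=5: active resources = [3], total = 3
  t=6: active resources = [3], total = 3
  t=7: active resources = [3], total = 3
  t=8: active resources = [5], total = 5
  t=9: active resources = [5], total = 5
  t=10: active resources = [5], total = 5
  t=11: active resources = [5], total = 5
  t=12: active resources = [5], total = 5
Peak resource demand = 5

5


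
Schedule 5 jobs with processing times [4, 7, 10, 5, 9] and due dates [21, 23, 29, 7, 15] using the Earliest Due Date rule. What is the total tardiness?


Sort by due date (EDD order): [(5, 7), (9, 15), (4, 21), (7, 23), (10, 29)]
Compute completion times and tardiness:
  Job 1: p=5, d=7, C=5, tardiness=max(0,5-7)=0
  Job 2: p=9, d=15, C=14, tardiness=max(0,14-15)=0
  Job 3: p=4, d=21, C=18, tardiness=max(0,18-21)=0
  Job 4: p=7, d=23, C=25, tardiness=max(0,25-23)=2
  Job 5: p=10, d=29, C=35, tardiness=max(0,35-29)=6
Total tardiness = 8

8


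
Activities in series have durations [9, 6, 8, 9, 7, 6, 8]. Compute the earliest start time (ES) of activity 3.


Activity 3 starts after activities 1 through 2 complete.
Predecessor durations: [9, 6]
ES = 9 + 6 = 15

15


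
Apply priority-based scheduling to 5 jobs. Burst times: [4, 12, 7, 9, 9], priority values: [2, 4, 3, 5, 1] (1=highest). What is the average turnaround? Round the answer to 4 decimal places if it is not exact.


Sort by priority (ascending = highest first):
Order: [(1, 9), (2, 4), (3, 7), (4, 12), (5, 9)]
Completion times:
  Priority 1, burst=9, C=9
  Priority 2, burst=4, C=13
  Priority 3, burst=7, C=20
  Priority 4, burst=12, C=32
  Priority 5, burst=9, C=41
Average turnaround = 115/5 = 23.0

23.0


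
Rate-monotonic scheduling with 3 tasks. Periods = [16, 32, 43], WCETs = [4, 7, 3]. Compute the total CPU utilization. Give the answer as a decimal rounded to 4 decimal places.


Compute individual utilizations (exact fractions):
  Task 1: C/T = 4/16 = 1/4 (approx. 0.25)
  Task 2: C/T = 7/32 (approx. 0.2188)
  Task 3: C/T = 3/43 (approx. 0.0698)
Total utilization U = 1/4 + 7/32 + 3/43 = 741/1376
Rounded to 4 decimal places: U = 0.5385
RM (Liu & Layland) bound for 3 tasks = 0.779763; compare with U = 741/1376 (approx. 0.538517)
U <= bound, so schedulable by RM sufficient condition.

0.5385


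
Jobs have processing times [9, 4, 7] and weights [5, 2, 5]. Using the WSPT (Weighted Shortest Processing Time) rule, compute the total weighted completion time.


Compute p/w ratios and sort ascending (WSPT): [(7, 5), (9, 5), (4, 2)]
Compute weighted completion times:
  Job (p=7,w=5): C=7, w*C=5*7=35
  Job (p=9,w=5): C=16, w*C=5*16=80
  Job (p=4,w=2): C=20, w*C=2*20=40
Total weighted completion time = 155

155


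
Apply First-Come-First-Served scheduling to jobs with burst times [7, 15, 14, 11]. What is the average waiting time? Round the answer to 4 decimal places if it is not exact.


FCFS order (as given): [7, 15, 14, 11]
Waiting times:
  Job 1: wait = 0
  Job 2: wait = 7
  Job 3: wait = 22
  Job 4: wait = 36
Sum of waiting times = 65
Average waiting time = 65/4 = 16.25

16.25


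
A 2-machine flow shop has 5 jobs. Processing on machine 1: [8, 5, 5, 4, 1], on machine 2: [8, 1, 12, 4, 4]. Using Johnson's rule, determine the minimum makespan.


Apply Johnson's rule:
  Group 1 (a <= b): [(5, 1, 4), (4, 4, 4), (3, 5, 12), (1, 8, 8)]
  Group 2 (a > b): [(2, 5, 1)]
Optimal job order: [5, 4, 3, 1, 2]
Schedule:
  Job 5: M1 done at 1, M2 done at 5
  Job 4: M1 done at 5, M2 done at 9
  Job 3: M1 done at 10, M2 done at 22
  Job 1: M1 done at 18, M2 done at 30
  Job 2: M1 done at 23, M2 done at 31
Makespan = 31

31


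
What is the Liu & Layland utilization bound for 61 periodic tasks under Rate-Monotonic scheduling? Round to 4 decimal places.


Compute 2^(1/61) = 1.0114278734
Subtract 1: 1.0114278734 - 1 = 0.0114278734
Multiply by n: 61 * 0.0114278734 = 0.6971002774
Round to 4 dp: 0.6971

0.6971


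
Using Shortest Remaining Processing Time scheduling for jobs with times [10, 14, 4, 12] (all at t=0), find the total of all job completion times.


Since all jobs arrive at t=0, SRPT equals SPT ordering.
SPT order: [4, 10, 12, 14]
Completion times:
  Job 1: p=4, C=4
  Job 2: p=10, C=14
  Job 3: p=12, C=26
  Job 4: p=14, C=40
Total completion time = 4 + 14 + 26 + 40 = 84

84


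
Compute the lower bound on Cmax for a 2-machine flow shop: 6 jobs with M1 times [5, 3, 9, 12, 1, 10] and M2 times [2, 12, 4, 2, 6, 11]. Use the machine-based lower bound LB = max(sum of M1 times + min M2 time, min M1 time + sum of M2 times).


LB1 = sum(M1 times) + min(M2 times) = 40 + 2 = 42
LB2 = min(M1 times) + sum(M2 times) = 1 + 37 = 38
Lower bound = max(LB1, LB2) = max(42, 38) = 42

42


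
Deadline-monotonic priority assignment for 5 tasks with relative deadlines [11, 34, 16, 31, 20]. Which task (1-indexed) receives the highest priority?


Sort tasks by relative deadline (ascending):
  Task 1: deadline = 11
  Task 3: deadline = 16
  Task 5: deadline = 20
  Task 4: deadline = 31
  Task 2: deadline = 34
Priority order (highest first): [1, 3, 5, 4, 2]
Highest priority task = 1

1


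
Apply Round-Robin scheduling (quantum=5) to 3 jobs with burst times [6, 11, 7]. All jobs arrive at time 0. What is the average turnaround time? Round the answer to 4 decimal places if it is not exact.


Time quantum = 5
Execution trace:
  J1 runs 5 units, time = 5
  J2 runs 5 units, time = 10
  J3 runs 5 units, time = 15
  J1 runs 1 units, time = 16
  J2 runs 5 units, time = 21
  J3 runs 2 units, time = 23
  J2 runs 1 units, time = 24
Finish times: [16, 24, 23]
Average turnaround = 63/3 = 21.0

21.0


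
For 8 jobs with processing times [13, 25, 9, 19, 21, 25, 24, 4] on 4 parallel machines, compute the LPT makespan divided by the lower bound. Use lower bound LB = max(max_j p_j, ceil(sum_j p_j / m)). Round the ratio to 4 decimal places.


LPT order: [25, 25, 24, 21, 19, 13, 9, 4]
Machine loads after assignment: [34, 29, 37, 40]
LPT makespan = 40
Lower bound = max(max_job, ceil(total/4)) = max(25, 35) = 35
Ratio = 40 / 35 = 1.1429

1.1429


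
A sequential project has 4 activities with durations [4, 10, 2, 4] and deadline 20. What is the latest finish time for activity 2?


LF(activity 2) = deadline - sum of successor durations
Successors: activities 3 through 4 with durations [2, 4]
Sum of successor durations = 6
LF = 20 - 6 = 14

14


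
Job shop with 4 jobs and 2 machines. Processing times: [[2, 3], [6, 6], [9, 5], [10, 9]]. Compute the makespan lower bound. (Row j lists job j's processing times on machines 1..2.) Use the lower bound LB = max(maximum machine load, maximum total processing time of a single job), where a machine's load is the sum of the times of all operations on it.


Machine loads:
  Machine 1: 2 + 6 + 9 + 10 = 27
  Machine 2: 3 + 6 + 5 + 9 = 23
Max machine load = 27
Job totals:
  Job 1: 5
  Job 2: 12
  Job 3: 14
  Job 4: 19
Max job total = 19
Lower bound = max(27, 19) = 27

27


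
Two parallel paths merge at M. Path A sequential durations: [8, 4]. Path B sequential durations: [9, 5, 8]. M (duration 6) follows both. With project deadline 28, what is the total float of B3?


Forward pass: ES(B3) = sum of predecessors on chain B = 14
EF = ES + duration = 14 + 8 = 22
Backward pass: LF(M) = deadline = 28; LS(M) = 28 - 6 = 22
LF(B3) = LS(M) - sum(successors on chain B) = 22 - 0 = 22
LS = LF - duration = 22 - 8 = 14
Total float = LS - ES = 14 - 14 = 0

0


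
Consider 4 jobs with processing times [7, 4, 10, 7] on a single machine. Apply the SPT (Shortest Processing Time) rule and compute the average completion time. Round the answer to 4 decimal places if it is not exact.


Sort jobs by processing time (SPT order): [4, 7, 7, 10]
Compute completion times sequentially:
  Job 1: processing = 4, completes at 4
  Job 2: processing = 7, completes at 11
  Job 3: processing = 7, completes at 18
  Job 4: processing = 10, completes at 28
Sum of completion times = 61
Average completion time = 61/4 = 15.25

15.25


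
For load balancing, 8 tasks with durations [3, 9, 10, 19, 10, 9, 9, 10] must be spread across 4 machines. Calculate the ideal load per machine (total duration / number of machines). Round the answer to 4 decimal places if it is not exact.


Total processing time = 3 + 9 + 10 + 19 + 10 + 9 + 9 + 10 = 79
Number of machines = 4
Ideal balanced load = 79 / 4 = 19.75

19.75


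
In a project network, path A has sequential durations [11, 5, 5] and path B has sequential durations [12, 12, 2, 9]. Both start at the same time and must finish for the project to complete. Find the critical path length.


Path A total = 11 + 5 + 5 = 21
Path B total = 12 + 12 + 2 + 9 = 35
Critical path = longest path = max(21, 35) = 35

35


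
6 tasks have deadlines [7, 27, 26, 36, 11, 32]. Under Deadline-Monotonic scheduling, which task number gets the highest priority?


Sort tasks by relative deadline (ascending):
  Task 1: deadline = 7
  Task 5: deadline = 11
  Task 3: deadline = 26
  Task 2: deadline = 27
  Task 6: deadline = 32
  Task 4: deadline = 36
Priority order (highest first): [1, 5, 3, 2, 6, 4]
Highest priority task = 1

1


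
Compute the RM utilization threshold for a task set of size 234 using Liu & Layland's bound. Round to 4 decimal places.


Compute 2^(1/234) = 1.0029665590
Subtract 1: 1.0029665590 - 1 = 0.0029665590
Multiply by n: 234 * 0.0029665590 = 0.6941748060
Round to 4 dp: 0.6942

0.6942


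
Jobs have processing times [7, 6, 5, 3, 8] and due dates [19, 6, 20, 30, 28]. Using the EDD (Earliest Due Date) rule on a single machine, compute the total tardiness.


Sort by due date (EDD order): [(6, 6), (7, 19), (5, 20), (8, 28), (3, 30)]
Compute completion times and tardiness:
  Job 1: p=6, d=6, C=6, tardiness=max(0,6-6)=0
  Job 2: p=7, d=19, C=13, tardiness=max(0,13-19)=0
  Job 3: p=5, d=20, C=18, tardiness=max(0,18-20)=0
  Job 4: p=8, d=28, C=26, tardiness=max(0,26-28)=0
  Job 5: p=3, d=30, C=29, tardiness=max(0,29-30)=0
Total tardiness = 0

0


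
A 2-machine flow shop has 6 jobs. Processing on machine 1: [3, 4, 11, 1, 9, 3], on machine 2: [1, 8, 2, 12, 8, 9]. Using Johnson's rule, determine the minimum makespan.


Apply Johnson's rule:
  Group 1 (a <= b): [(4, 1, 12), (6, 3, 9), (2, 4, 8)]
  Group 2 (a > b): [(5, 9, 8), (3, 11, 2), (1, 3, 1)]
Optimal job order: [4, 6, 2, 5, 3, 1]
Schedule:
  Job 4: M1 done at 1, M2 done at 13
  Job 6: M1 done at 4, M2 done at 22
  Job 2: M1 done at 8, M2 done at 30
  Job 5: M1 done at 17, M2 done at 38
  Job 3: M1 done at 28, M2 done at 40
  Job 1: M1 done at 31, M2 done at 41
Makespan = 41

41


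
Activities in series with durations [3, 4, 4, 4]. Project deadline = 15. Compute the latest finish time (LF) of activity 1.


LF(activity 1) = deadline - sum of successor durations
Successors: activities 2 through 4 with durations [4, 4, 4]
Sum of successor durations = 12
LF = 15 - 12 = 3

3


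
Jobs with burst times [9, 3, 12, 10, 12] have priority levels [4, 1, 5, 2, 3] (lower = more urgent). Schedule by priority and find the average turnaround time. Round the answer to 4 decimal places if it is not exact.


Sort by priority (ascending = highest first):
Order: [(1, 3), (2, 10), (3, 12), (4, 9), (5, 12)]
Completion times:
  Priority 1, burst=3, C=3
  Priority 2, burst=10, C=13
  Priority 3, burst=12, C=25
  Priority 4, burst=9, C=34
  Priority 5, burst=12, C=46
Average turnaround = 121/5 = 24.2

24.2


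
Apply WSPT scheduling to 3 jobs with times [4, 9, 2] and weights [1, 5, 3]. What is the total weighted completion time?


Compute p/w ratios and sort ascending (WSPT): [(2, 3), (9, 5), (4, 1)]
Compute weighted completion times:
  Job (p=2,w=3): C=2, w*C=3*2=6
  Job (p=9,w=5): C=11, w*C=5*11=55
  Job (p=4,w=1): C=15, w*C=1*15=15
Total weighted completion time = 76

76


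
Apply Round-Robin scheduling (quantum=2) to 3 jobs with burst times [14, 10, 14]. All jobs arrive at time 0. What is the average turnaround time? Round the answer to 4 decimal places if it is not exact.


Time quantum = 2
Execution trace:
  J1 runs 2 units, time = 2
  J2 runs 2 units, time = 4
  J3 runs 2 units, time = 6
  J1 runs 2 units, time = 8
  J2 runs 2 units, time = 10
  J3 runs 2 units, time = 12
  J1 runs 2 units, time = 14
  J2 runs 2 units, time = 16
  J3 runs 2 units, time = 18
  J1 runs 2 units, time = 20
  J2 runs 2 units, time = 22
  J3 runs 2 units, time = 24
  J1 runs 2 units, time = 26
  J2 runs 2 units, time = 28
  J3 runs 2 units, time = 30
  J1 runs 2 units, time = 32
  J3 runs 2 units, time = 34
  J1 runs 2 units, time = 36
  J3 runs 2 units, time = 38
Finish times: [36, 28, 38]
Average turnaround = 102/3 = 34.0

34.0


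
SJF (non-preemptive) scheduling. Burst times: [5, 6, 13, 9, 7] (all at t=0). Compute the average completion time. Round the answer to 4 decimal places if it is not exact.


SJF order (ascending): [5, 6, 7, 9, 13]
Completion times:
  Job 1: burst=5, C=5
  Job 2: burst=6, C=11
  Job 3: burst=7, C=18
  Job 4: burst=9, C=27
  Job 5: burst=13, C=40
Average completion = 101/5 = 20.2

20.2


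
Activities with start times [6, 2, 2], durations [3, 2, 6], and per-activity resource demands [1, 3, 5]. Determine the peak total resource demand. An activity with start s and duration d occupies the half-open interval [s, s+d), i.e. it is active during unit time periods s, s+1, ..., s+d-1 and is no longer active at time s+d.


Each activity i is active on [start_i, start_i + duration_i).
Compute total resource usage per time slot:
  t=0: active resources = [], total = 0
  t=1: active resources = [], total = 0
  t=2: active resources = [3, 5], total = 8
  t=3: active resources = [3, 5], total = 8
  t=4: active resources = [5], total = 5
  t=5: active resources = [5], total = 5
  t=6: active resources = [1, 5], total = 6
  t=7: active resources = [1, 5], total = 6
  t=8: active resources = [1], total = 1
Peak resource demand = 8

8


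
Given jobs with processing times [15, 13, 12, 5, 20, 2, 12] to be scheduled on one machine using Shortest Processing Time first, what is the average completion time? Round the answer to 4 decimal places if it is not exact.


Sort jobs by processing time (SPT order): [2, 5, 12, 12, 13, 15, 20]
Compute completion times sequentially:
  Job 1: processing = 2, completes at 2
  Job 2: processing = 5, completes at 7
  Job 3: processing = 12, completes at 19
  Job 4: processing = 12, completes at 31
  Job 5: processing = 13, completes at 44
  Job 6: processing = 15, completes at 59
  Job 7: processing = 20, completes at 79
Sum of completion times = 241
Average completion time = 241/7 = 34.4286

34.4286


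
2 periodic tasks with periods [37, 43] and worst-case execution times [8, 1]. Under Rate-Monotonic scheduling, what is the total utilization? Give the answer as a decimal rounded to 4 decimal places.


Compute individual utilizations (exact fractions):
  Task 1: C/T = 8/37 (approx. 0.2162)
  Task 2: C/T = 1/43 (approx. 0.0233)
Total utilization U = 8/37 + 1/43 = 381/1591
Rounded to 4 decimal places: U = 0.2395
RM (Liu & Layland) bound for 2 tasks = 0.828427; compare with U = 381/1591 (approx. 0.239472)
U <= bound, so schedulable by RM sufficient condition.

0.2395


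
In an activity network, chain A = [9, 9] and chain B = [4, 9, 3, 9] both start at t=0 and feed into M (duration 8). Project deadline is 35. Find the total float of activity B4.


Forward pass: ES(B4) = sum of predecessors on chain B = 16
EF = ES + duration = 16 + 9 = 25
Backward pass: LF(M) = deadline = 35; LS(M) = 35 - 8 = 27
LF(B4) = LS(M) - sum(successors on chain B) = 27 - 0 = 27
LS = LF - duration = 27 - 9 = 18
Total float = LS - ES = 18 - 16 = 2

2


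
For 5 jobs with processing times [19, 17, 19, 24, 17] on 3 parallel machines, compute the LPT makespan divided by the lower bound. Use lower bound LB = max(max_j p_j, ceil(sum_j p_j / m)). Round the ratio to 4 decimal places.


LPT order: [24, 19, 19, 17, 17]
Machine loads after assignment: [24, 36, 36]
LPT makespan = 36
Lower bound = max(max_job, ceil(total/3)) = max(24, 32) = 32
Ratio = 36 / 32 = 1.125

1.125


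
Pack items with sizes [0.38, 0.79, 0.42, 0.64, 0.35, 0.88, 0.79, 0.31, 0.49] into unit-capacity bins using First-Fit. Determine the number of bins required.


Place items sequentially using First-Fit:
  Item 0.38 -> new Bin 1
  Item 0.79 -> new Bin 2
  Item 0.42 -> Bin 1 (now 0.8)
  Item 0.64 -> new Bin 3
  Item 0.35 -> Bin 3 (now 0.99)
  Item 0.88 -> new Bin 4
  Item 0.79 -> new Bin 5
  Item 0.31 -> new Bin 6
  Item 0.49 -> Bin 6 (now 0.8)
Total bins used = 6

6


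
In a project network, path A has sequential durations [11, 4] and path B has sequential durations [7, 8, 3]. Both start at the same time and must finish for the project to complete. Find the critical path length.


Path A total = 11 + 4 = 15
Path B total = 7 + 8 + 3 = 18
Critical path = longest path = max(15, 18) = 18

18


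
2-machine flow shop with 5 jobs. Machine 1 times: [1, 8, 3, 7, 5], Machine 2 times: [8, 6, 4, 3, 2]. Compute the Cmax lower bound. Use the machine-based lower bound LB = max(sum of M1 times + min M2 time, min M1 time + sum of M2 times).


LB1 = sum(M1 times) + min(M2 times) = 24 + 2 = 26
LB2 = min(M1 times) + sum(M2 times) = 1 + 23 = 24
Lower bound = max(LB1, LB2) = max(26, 24) = 26

26


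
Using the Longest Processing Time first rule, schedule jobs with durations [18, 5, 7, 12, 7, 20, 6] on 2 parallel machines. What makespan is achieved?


Sort jobs in decreasing order (LPT): [20, 18, 12, 7, 7, 6, 5]
Assign each job to the least loaded machine:
  Machine 1: jobs [20, 7, 7, 5], load = 39
  Machine 2: jobs [18, 12, 6], load = 36
Makespan = max load = 39

39


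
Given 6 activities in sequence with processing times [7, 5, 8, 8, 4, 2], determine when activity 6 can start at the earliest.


Activity 6 starts after activities 1 through 5 complete.
Predecessor durations: [7, 5, 8, 8, 4]
ES = 7 + 5 + 8 + 8 + 4 = 32

32


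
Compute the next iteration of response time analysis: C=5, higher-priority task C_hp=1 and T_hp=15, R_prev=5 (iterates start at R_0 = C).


R_next = C + ceil(R_prev / T_hp) * C_hp
ceil(5 / 15) = ceil(0.3333) = 1
Interference = 1 * 1 = 1
R_next = 5 + 1 = 6

6


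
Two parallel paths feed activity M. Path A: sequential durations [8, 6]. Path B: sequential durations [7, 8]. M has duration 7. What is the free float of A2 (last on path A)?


ES(A2) = sum of predecessors on chain A = 8
EF(A2) = ES + duration = 8 + 6 = 14
Successor of A2 is M. ES(M) = max(sum(A), sum(B)) = max(14, 15) = 15
Free float = ES(successor) - EF(current) = 15 - 14 = 1

1


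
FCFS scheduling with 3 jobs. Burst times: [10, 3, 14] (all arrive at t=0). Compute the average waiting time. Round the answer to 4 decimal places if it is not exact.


FCFS order (as given): [10, 3, 14]
Waiting times:
  Job 1: wait = 0
  Job 2: wait = 10
  Job 3: wait = 13
Sum of waiting times = 23
Average waiting time = 23/3 = 7.6667

7.6667


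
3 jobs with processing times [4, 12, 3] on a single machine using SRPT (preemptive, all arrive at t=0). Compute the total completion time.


Since all jobs arrive at t=0, SRPT equals SPT ordering.
SPT order: [3, 4, 12]
Completion times:
  Job 1: p=3, C=3
  Job 2: p=4, C=7
  Job 3: p=12, C=19
Total completion time = 3 + 7 + 19 = 29

29


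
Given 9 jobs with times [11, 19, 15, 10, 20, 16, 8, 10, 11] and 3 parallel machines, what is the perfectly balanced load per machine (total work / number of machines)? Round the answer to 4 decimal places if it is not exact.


Total processing time = 11 + 19 + 15 + 10 + 20 + 16 + 8 + 10 + 11 = 120
Number of machines = 3
Ideal balanced load = 120 / 3 = 40.0

40.0


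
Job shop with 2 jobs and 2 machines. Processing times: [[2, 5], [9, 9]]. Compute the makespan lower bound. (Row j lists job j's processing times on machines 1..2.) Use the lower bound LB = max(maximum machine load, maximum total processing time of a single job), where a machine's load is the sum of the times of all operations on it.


Machine loads:
  Machine 1: 2 + 9 = 11
  Machine 2: 5 + 9 = 14
Max machine load = 14
Job totals:
  Job 1: 7
  Job 2: 18
Max job total = 18
Lower bound = max(14, 18) = 18

18


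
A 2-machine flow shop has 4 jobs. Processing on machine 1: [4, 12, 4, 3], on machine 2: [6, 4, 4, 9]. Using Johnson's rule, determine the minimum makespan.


Apply Johnson's rule:
  Group 1 (a <= b): [(4, 3, 9), (1, 4, 6), (3, 4, 4)]
  Group 2 (a > b): [(2, 12, 4)]
Optimal job order: [4, 1, 3, 2]
Schedule:
  Job 4: M1 done at 3, M2 done at 12
  Job 1: M1 done at 7, M2 done at 18
  Job 3: M1 done at 11, M2 done at 22
  Job 2: M1 done at 23, M2 done at 27
Makespan = 27

27


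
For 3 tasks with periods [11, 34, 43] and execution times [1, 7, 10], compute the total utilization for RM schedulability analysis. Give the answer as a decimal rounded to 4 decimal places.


Compute individual utilizations (exact fractions):
  Task 1: C/T = 1/11 (approx. 0.0909)
  Task 2: C/T = 7/34 (approx. 0.2059)
  Task 3: C/T = 10/43 (approx. 0.2326)
Total utilization U = 1/11 + 7/34 + 10/43 = 8513/16082
Rounded to 4 decimal places: U = 0.5293
RM (Liu & Layland) bound for 3 tasks = 0.779763; compare with U = 8513/16082 (approx. 0.529350)
U <= bound, so schedulable by RM sufficient condition.

0.5293


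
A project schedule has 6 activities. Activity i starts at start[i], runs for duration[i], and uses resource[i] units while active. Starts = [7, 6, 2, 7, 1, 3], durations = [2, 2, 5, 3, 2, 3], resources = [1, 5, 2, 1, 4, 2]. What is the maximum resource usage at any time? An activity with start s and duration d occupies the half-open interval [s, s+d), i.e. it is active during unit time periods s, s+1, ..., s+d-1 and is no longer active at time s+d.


Each activity i is active on [start_i, start_i + duration_i).
Compute total resource usage per time slot:
  t=0: active resources = [], total = 0
  t=1: active resources = [4], total = 4
  t=2: active resources = [2, 4], total = 6
  t=3: active resources = [2, 2], total = 4
  t=4: active resources = [2, 2], total = 4
  t=5: active resources = [2, 2], total = 4
  t=6: active resources = [5, 2], total = 7
  t=7: active resources = [1, 5, 1], total = 7
  t=8: active resources = [1, 1], total = 2
  t=9: active resources = [1], total = 1
Peak resource demand = 7

7


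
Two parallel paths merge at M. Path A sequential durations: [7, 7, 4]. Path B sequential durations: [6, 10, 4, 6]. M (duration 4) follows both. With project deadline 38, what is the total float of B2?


Forward pass: ES(B2) = sum of predecessors on chain B = 6
EF = ES + duration = 6 + 10 = 16
Backward pass: LF(M) = deadline = 38; LS(M) = 38 - 4 = 34
LF(B2) = LS(M) - sum(successors on chain B) = 34 - 10 = 24
LS = LF - duration = 24 - 10 = 14
Total float = LS - ES = 14 - 6 = 8

8


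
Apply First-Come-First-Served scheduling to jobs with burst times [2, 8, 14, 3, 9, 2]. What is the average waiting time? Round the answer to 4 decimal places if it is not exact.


FCFS order (as given): [2, 8, 14, 3, 9, 2]
Waiting times:
  Job 1: wait = 0
  Job 2: wait = 2
  Job 3: wait = 10
  Job 4: wait = 24
  Job 5: wait = 27
  Job 6: wait = 36
Sum of waiting times = 99
Average waiting time = 99/6 = 16.5

16.5


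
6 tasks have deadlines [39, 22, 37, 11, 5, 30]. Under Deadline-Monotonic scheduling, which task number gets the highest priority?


Sort tasks by relative deadline (ascending):
  Task 5: deadline = 5
  Task 4: deadline = 11
  Task 2: deadline = 22
  Task 6: deadline = 30
  Task 3: deadline = 37
  Task 1: deadline = 39
Priority order (highest first): [5, 4, 2, 6, 3, 1]
Highest priority task = 5

5


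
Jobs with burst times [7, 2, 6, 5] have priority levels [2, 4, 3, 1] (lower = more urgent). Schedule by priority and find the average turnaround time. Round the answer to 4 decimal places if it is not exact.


Sort by priority (ascending = highest first):
Order: [(1, 5), (2, 7), (3, 6), (4, 2)]
Completion times:
  Priority 1, burst=5, C=5
  Priority 2, burst=7, C=12
  Priority 3, burst=6, C=18
  Priority 4, burst=2, C=20
Average turnaround = 55/4 = 13.75

13.75


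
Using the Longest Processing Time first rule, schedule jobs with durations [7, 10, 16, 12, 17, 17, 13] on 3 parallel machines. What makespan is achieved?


Sort jobs in decreasing order (LPT): [17, 17, 16, 13, 12, 10, 7]
Assign each job to the least loaded machine:
  Machine 1: jobs [17, 12], load = 29
  Machine 2: jobs [17, 10, 7], load = 34
  Machine 3: jobs [16, 13], load = 29
Makespan = max load = 34

34


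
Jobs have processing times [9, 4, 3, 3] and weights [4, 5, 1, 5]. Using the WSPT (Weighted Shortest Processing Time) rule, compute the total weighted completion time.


Compute p/w ratios and sort ascending (WSPT): [(3, 5), (4, 5), (9, 4), (3, 1)]
Compute weighted completion times:
  Job (p=3,w=5): C=3, w*C=5*3=15
  Job (p=4,w=5): C=7, w*C=5*7=35
  Job (p=9,w=4): C=16, w*C=4*16=64
  Job (p=3,w=1): C=19, w*C=1*19=19
Total weighted completion time = 133

133


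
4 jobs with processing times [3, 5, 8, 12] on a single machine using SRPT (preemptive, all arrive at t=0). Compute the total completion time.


Since all jobs arrive at t=0, SRPT equals SPT ordering.
SPT order: [3, 5, 8, 12]
Completion times:
  Job 1: p=3, C=3
  Job 2: p=5, C=8
  Job 3: p=8, C=16
  Job 4: p=12, C=28
Total completion time = 3 + 8 + 16 + 28 = 55

55


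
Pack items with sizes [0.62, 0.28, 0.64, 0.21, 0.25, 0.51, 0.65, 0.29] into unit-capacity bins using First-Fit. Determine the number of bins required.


Place items sequentially using First-Fit:
  Item 0.62 -> new Bin 1
  Item 0.28 -> Bin 1 (now 0.9)
  Item 0.64 -> new Bin 2
  Item 0.21 -> Bin 2 (now 0.85)
  Item 0.25 -> new Bin 3
  Item 0.51 -> Bin 3 (now 0.76)
  Item 0.65 -> new Bin 4
  Item 0.29 -> Bin 4 (now 0.94)
Total bins used = 4

4


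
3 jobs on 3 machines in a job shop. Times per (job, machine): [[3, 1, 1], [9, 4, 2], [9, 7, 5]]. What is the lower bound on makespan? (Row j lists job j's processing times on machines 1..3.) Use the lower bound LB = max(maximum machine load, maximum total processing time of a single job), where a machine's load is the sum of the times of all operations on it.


Machine loads:
  Machine 1: 3 + 9 + 9 = 21
  Machine 2: 1 + 4 + 7 = 12
  Machine 3: 1 + 2 + 5 = 8
Max machine load = 21
Job totals:
  Job 1: 5
  Job 2: 15
  Job 3: 21
Max job total = 21
Lower bound = max(21, 21) = 21

21


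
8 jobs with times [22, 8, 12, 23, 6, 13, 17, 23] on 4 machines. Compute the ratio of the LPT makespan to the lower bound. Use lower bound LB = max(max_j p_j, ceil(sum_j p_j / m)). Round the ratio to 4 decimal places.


LPT order: [23, 23, 22, 17, 13, 12, 8, 6]
Machine loads after assignment: [31, 29, 34, 30]
LPT makespan = 34
Lower bound = max(max_job, ceil(total/4)) = max(23, 31) = 31
Ratio = 34 / 31 = 1.0968

1.0968


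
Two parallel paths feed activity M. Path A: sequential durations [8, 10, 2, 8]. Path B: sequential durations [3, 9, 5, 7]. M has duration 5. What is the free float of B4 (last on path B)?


ES(B4) = sum of predecessors on chain B = 17
EF(B4) = ES + duration = 17 + 7 = 24
Successor of B4 is M. ES(M) = max(sum(A), sum(B)) = max(28, 24) = 28
Free float = ES(successor) - EF(current) = 28 - 24 = 4

4


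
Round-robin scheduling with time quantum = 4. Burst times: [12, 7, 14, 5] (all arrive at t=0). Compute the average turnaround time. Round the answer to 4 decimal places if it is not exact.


Time quantum = 4
Execution trace:
  J1 runs 4 units, time = 4
  J2 runs 4 units, time = 8
  J3 runs 4 units, time = 12
  J4 runs 4 units, time = 16
  J1 runs 4 units, time = 20
  J2 runs 3 units, time = 23
  J3 runs 4 units, time = 27
  J4 runs 1 units, time = 28
  J1 runs 4 units, time = 32
  J3 runs 4 units, time = 36
  J3 runs 2 units, time = 38
Finish times: [32, 23, 38, 28]
Average turnaround = 121/4 = 30.25

30.25


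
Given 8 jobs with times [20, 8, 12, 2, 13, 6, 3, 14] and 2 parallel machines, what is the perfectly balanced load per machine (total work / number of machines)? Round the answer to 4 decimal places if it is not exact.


Total processing time = 20 + 8 + 12 + 2 + 13 + 6 + 3 + 14 = 78
Number of machines = 2
Ideal balanced load = 78 / 2 = 39.0

39.0


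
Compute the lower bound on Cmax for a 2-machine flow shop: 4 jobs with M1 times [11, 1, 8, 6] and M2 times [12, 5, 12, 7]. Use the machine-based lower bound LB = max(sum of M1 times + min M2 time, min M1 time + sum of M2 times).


LB1 = sum(M1 times) + min(M2 times) = 26 + 5 = 31
LB2 = min(M1 times) + sum(M2 times) = 1 + 36 = 37
Lower bound = max(LB1, LB2) = max(31, 37) = 37

37


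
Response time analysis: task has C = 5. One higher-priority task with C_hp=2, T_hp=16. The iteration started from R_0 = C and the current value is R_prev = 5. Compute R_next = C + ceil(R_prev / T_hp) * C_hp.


R_next = C + ceil(R_prev / T_hp) * C_hp
ceil(5 / 16) = ceil(0.3125) = 1
Interference = 1 * 2 = 2
R_next = 5 + 2 = 7

7


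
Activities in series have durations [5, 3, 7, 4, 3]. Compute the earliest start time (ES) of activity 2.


Activity 2 starts after activities 1 through 1 complete.
Predecessor durations: [5]
ES = 5 = 5

5


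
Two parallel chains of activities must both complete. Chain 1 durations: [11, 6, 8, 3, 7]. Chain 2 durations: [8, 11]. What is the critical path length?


Path A total = 11 + 6 + 8 + 3 + 7 = 35
Path B total = 8 + 11 = 19
Critical path = longest path = max(35, 19) = 35

35


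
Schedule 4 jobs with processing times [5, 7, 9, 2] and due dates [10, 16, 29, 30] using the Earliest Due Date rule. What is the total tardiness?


Sort by due date (EDD order): [(5, 10), (7, 16), (9, 29), (2, 30)]
Compute completion times and tardiness:
  Job 1: p=5, d=10, C=5, tardiness=max(0,5-10)=0
  Job 2: p=7, d=16, C=12, tardiness=max(0,12-16)=0
  Job 3: p=9, d=29, C=21, tardiness=max(0,21-29)=0
  Job 4: p=2, d=30, C=23, tardiness=max(0,23-30)=0
Total tardiness = 0

0


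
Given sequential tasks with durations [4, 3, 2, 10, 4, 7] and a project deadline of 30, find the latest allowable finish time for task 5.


LF(activity 5) = deadline - sum of successor durations
Successors: activities 6 through 6 with durations [7]
Sum of successor durations = 7
LF = 30 - 7 = 23

23


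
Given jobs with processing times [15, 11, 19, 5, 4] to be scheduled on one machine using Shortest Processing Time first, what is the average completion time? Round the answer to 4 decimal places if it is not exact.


Sort jobs by processing time (SPT order): [4, 5, 11, 15, 19]
Compute completion times sequentially:
  Job 1: processing = 4, completes at 4
  Job 2: processing = 5, completes at 9
  Job 3: processing = 11, completes at 20
  Job 4: processing = 15, completes at 35
  Job 5: processing = 19, completes at 54
Sum of completion times = 122
Average completion time = 122/5 = 24.4

24.4


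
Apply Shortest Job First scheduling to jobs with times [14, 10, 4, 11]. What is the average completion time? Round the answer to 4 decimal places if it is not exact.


SJF order (ascending): [4, 10, 11, 14]
Completion times:
  Job 1: burst=4, C=4
  Job 2: burst=10, C=14
  Job 3: burst=11, C=25
  Job 4: burst=14, C=39
Average completion = 82/4 = 20.5

20.5


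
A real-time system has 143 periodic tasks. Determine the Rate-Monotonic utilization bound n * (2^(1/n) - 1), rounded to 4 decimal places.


Compute 2^(1/143) = 1.0048589497
Subtract 1: 1.0048589497 - 1 = 0.0048589497
Multiply by n: 143 * 0.0048589497 = 0.6948298071
Round to 4 dp: 0.6948

0.6948


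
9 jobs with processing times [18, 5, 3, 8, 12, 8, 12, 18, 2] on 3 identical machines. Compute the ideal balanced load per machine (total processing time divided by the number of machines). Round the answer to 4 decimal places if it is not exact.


Total processing time = 18 + 5 + 3 + 8 + 12 + 8 + 12 + 18 + 2 = 86
Number of machines = 3
Ideal balanced load = 86 / 3 = 28.6667

28.6667


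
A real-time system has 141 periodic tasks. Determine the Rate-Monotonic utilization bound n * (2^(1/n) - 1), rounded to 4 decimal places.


Compute 2^(1/141) = 1.0049280405
Subtract 1: 1.0049280405 - 1 = 0.0049280405
Multiply by n: 141 * 0.0049280405 = 0.6948537105
Round to 4 dp: 0.6949

0.6949


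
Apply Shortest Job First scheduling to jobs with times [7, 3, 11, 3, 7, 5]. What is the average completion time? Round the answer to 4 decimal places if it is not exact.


SJF order (ascending): [3, 3, 5, 7, 7, 11]
Completion times:
  Job 1: burst=3, C=3
  Job 2: burst=3, C=6
  Job 3: burst=5, C=11
  Job 4: burst=7, C=18
  Job 5: burst=7, C=25
  Job 6: burst=11, C=36
Average completion = 99/6 = 16.5

16.5


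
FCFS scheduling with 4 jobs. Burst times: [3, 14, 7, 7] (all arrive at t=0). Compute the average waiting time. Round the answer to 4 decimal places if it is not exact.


FCFS order (as given): [3, 14, 7, 7]
Waiting times:
  Job 1: wait = 0
  Job 2: wait = 3
  Job 3: wait = 17
  Job 4: wait = 24
Sum of waiting times = 44
Average waiting time = 44/4 = 11.0

11.0


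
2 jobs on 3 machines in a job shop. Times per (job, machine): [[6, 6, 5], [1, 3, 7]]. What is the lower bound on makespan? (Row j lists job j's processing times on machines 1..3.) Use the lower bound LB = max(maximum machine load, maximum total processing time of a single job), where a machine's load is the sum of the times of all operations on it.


Machine loads:
  Machine 1: 6 + 1 = 7
  Machine 2: 6 + 3 = 9
  Machine 3: 5 + 7 = 12
Max machine load = 12
Job totals:
  Job 1: 17
  Job 2: 11
Max job total = 17
Lower bound = max(12, 17) = 17

17


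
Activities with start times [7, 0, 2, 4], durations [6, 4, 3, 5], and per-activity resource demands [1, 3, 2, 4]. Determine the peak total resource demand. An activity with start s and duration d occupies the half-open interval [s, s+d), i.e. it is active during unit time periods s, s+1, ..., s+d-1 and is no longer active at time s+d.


Each activity i is active on [start_i, start_i + duration_i).
Compute total resource usage per time slot:
  t=0: active resources = [3], total = 3
  t=1: active resources = [3], total = 3
  t=2: active resources = [3, 2], total = 5
  t=3: active resources = [3, 2], total = 5
  t=4: active resources = [2, 4], total = 6
  t=5: active resources = [4], total = 4
  t=6: active resources = [4], total = 4
  t=7: active resources = [1, 4], total = 5
  t=8: active resources = [1, 4], total = 5
  t=9: active resources = [1], total = 1
  t=10: active resources = [1], total = 1
  t=11: active resources = [1], total = 1
  t=12: active resources = [1], total = 1
Peak resource demand = 6

6


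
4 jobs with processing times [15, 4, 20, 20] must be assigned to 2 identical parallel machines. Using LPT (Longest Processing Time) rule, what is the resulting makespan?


Sort jobs in decreasing order (LPT): [20, 20, 15, 4]
Assign each job to the least loaded machine:
  Machine 1: jobs [20, 15], load = 35
  Machine 2: jobs [20, 4], load = 24
Makespan = max load = 35

35


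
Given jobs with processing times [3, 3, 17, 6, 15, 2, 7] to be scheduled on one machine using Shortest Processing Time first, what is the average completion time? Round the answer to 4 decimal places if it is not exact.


Sort jobs by processing time (SPT order): [2, 3, 3, 6, 7, 15, 17]
Compute completion times sequentially:
  Job 1: processing = 2, completes at 2
  Job 2: processing = 3, completes at 5
  Job 3: processing = 3, completes at 8
  Job 4: processing = 6, completes at 14
  Job 5: processing = 7, completes at 21
  Job 6: processing = 15, completes at 36
  Job 7: processing = 17, completes at 53
Sum of completion times = 139
Average completion time = 139/7 = 19.8571

19.8571


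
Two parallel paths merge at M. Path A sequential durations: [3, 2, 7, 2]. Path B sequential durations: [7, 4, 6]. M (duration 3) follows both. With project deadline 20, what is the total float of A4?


Forward pass: ES(A4) = sum of predecessors on chain A = 12
EF = ES + duration = 12 + 2 = 14
Backward pass: LF(M) = deadline = 20; LS(M) = 20 - 3 = 17
LF(A4) = LS(M) - sum(successors on chain A) = 17 - 0 = 17
LS = LF - duration = 17 - 2 = 15
Total float = LS - ES = 15 - 12 = 3

3


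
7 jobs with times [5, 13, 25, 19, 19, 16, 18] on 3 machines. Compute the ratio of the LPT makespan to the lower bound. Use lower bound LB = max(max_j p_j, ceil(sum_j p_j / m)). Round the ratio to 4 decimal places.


LPT order: [25, 19, 19, 18, 16, 13, 5]
Machine loads after assignment: [38, 37, 40]
LPT makespan = 40
Lower bound = max(max_job, ceil(total/3)) = max(25, 39) = 39
Ratio = 40 / 39 = 1.0256

1.0256


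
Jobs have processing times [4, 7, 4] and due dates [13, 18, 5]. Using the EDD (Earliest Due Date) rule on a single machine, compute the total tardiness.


Sort by due date (EDD order): [(4, 5), (4, 13), (7, 18)]
Compute completion times and tardiness:
  Job 1: p=4, d=5, C=4, tardiness=max(0,4-5)=0
  Job 2: p=4, d=13, C=8, tardiness=max(0,8-13)=0
  Job 3: p=7, d=18, C=15, tardiness=max(0,15-18)=0
Total tardiness = 0

0


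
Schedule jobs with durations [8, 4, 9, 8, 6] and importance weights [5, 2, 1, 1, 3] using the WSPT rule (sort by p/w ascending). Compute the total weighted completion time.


Compute p/w ratios and sort ascending (WSPT): [(8, 5), (4, 2), (6, 3), (8, 1), (9, 1)]
Compute weighted completion times:
  Job (p=8,w=5): C=8, w*C=5*8=40
  Job (p=4,w=2): C=12, w*C=2*12=24
  Job (p=6,w=3): C=18, w*C=3*18=54
  Job (p=8,w=1): C=26, w*C=1*26=26
  Job (p=9,w=1): C=35, w*C=1*35=35
Total weighted completion time = 179

179


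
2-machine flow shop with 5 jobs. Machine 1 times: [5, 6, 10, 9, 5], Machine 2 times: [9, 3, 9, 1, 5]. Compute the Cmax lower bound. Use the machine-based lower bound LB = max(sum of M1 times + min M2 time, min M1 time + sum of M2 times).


LB1 = sum(M1 times) + min(M2 times) = 35 + 1 = 36
LB2 = min(M1 times) + sum(M2 times) = 5 + 27 = 32
Lower bound = max(LB1, LB2) = max(36, 32) = 36

36


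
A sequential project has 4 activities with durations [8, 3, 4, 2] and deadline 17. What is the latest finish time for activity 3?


LF(activity 3) = deadline - sum of successor durations
Successors: activities 4 through 4 with durations [2]
Sum of successor durations = 2
LF = 17 - 2 = 15

15
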